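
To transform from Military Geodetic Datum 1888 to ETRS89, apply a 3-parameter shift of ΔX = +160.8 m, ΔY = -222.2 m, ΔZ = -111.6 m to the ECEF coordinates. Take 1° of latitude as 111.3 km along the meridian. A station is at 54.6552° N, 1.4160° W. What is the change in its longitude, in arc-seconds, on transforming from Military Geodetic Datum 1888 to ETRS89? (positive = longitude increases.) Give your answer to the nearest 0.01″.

Δλ = -12.20″

sin φ = 0.815686, cos φ = 0.578496, sin λ = -0.024711, cos λ = 0.999695.
East component: ΔE = −sin λ·ΔX + cos λ·ΔY = −(-0.024711)(160.8) + (0.999695)(-222.2) = -218.16 m.
1° of latitude spans 111300 m; at latitude φ, 1° of longitude spans that × cos φ = 64386.6 m, so Δλ = -218.16 / 64386.6 × 3600 = -12.198″.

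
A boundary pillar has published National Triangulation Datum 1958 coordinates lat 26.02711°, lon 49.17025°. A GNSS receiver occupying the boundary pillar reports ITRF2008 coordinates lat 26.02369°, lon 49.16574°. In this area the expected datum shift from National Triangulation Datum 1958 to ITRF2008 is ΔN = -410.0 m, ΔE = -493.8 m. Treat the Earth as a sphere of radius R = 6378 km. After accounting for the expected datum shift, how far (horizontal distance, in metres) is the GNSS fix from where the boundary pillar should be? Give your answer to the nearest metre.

Observed coordinate differences: Δφ = -0.00342°, Δλ = -0.00451°.
Converting to metres (1° lat = 111317 m, cos φ = 0.898587): observed ΔN = -380.7 m, observed ΔE = -451.1 m.
Subtracting the expected shift leaves a residual of -380.7 − (-410.0) = 29.3 m north and -451.1 − (-493.8) = 42.7 m east.
Residual distance = √(29.3² + 42.7²) = 51.8 m.

52 m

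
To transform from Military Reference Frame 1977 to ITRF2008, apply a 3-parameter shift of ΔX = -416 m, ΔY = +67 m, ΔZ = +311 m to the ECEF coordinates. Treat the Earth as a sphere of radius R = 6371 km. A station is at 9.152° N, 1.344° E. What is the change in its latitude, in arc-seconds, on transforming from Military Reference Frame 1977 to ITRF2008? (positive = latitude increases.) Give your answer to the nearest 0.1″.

sin φ = 0.159054, cos φ = 0.987270, sin λ = 0.023455, cos λ = 0.999725.
North component: ΔN = −sin φ cos λ·ΔX − sin φ sin λ·ΔY + cos φ·ΔZ = −(0.159054)(0.999725)(-416) − (0.159054)(0.023455)(67) + (0.987270)(311) = 372.94 m.
1° of latitude spans πR/180 = 111195 m, so Δφ = 372.94 / 111195 × 3600 = 12.074″.

Δφ = 12.1″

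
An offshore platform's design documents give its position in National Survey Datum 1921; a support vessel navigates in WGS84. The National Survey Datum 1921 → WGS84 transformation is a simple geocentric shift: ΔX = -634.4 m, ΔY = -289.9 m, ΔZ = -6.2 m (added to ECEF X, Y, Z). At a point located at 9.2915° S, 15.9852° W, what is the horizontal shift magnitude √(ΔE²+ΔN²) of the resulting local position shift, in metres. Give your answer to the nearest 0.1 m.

462.6 m

At φ = -9.2915°, λ = -15.9852°: sin φ = -0.161457, cos φ = 0.986880, sin λ = -0.275389, cos λ = 0.961333.
ΔE = −sin λ·ΔX + cos λ·ΔY = −(-0.275389)·(-634.4) + (0.961333)·(-289.9) = -453.40 m.
ΔN = −sin φ cos λ·ΔX − sin φ sin λ·ΔY + cos φ·ΔZ = −(-0.161457)(0.961333)(-634.4) − (-0.161457)(-0.275389)(-289.9) + (0.986880)(-6.2) = -91.70 m.
Horizontal magnitude = √(ΔE² + ΔN²) = √((-453.40)² + (-91.70)²) = 462.58 m.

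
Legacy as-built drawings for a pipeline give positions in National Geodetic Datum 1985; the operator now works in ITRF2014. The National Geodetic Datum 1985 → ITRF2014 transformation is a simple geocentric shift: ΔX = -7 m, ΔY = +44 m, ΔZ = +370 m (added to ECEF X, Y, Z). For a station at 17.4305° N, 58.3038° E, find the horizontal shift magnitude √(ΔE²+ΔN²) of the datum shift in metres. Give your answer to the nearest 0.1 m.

The local east axis at (φ, λ) is (−sin λ, cos λ, 0), so ΔE = −sin(58.3038°)·(-7) + cos(58.3038°)·44 = 29.07 m.
The local north axis is (−sin φ cos λ, −sin φ sin λ, cos φ), giving ΔN = 1.102 − 11.214 + 353.010 = 342.90 m.
Horizontal magnitude = √(ΔE² + ΔN²) = √(29.07² + 342.90²) = 344.13 m.

344.1 m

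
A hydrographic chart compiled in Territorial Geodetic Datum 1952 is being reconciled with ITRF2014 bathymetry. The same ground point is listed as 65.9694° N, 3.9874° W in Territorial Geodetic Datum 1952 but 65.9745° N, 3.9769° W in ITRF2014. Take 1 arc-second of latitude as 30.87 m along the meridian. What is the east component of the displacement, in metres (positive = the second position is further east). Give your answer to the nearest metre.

ΔE = 475 m

Δφ = 65.9745° − 65.9694° = +0.0051°; Δλ = -3.9769° − -3.9874° = +0.0105°.
1° of latitude = 3600 × 30.87 = 111132 m.
ΔN = Δφ × 111132 = 566.8 m; ΔE = Δλ × 111132 × cos(65.9694°) = +0.0105 × 111132 × 0.407224 = 475.2 m.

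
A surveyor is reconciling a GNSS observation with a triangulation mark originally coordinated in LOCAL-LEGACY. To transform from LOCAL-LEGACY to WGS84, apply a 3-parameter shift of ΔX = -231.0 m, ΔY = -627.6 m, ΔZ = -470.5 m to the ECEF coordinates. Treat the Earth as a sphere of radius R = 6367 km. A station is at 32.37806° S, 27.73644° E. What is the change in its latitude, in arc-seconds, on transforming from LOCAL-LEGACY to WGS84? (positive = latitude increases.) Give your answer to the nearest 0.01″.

sin φ = -0.535503, cos φ = 0.844533, sin λ = 0.465405, cos λ = 0.885098.
North component: ΔN = −sin φ cos λ·ΔX − sin φ sin λ·ΔY + cos φ·ΔZ = −(-0.535503)(0.885098)(-231.0) − (-0.535503)(0.465405)(-627.6) + (0.844533)(-470.5) = -663.25 m.
1° of latitude spans πR/180 = 111125 m, so Δφ = -663.25 / 111125 × 3600 = -21.487″.

Δφ = -21.49″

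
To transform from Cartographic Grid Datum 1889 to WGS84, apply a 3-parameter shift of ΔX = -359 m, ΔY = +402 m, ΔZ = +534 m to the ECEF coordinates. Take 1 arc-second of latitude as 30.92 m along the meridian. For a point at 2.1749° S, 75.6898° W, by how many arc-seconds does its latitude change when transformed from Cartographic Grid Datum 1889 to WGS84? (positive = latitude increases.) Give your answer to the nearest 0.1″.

Δφ = 16.7″

sin φ = -0.037950, cos φ = 0.999280, sin λ = -0.968972, cos λ = 0.247172.
North component: ΔN = −sin φ cos λ·ΔX − sin φ sin λ·ΔY + cos φ·ΔZ = −(-0.037950)(0.247172)(-359) − (-0.037950)(-0.968972)(402) + (0.999280)(534) = 515.47 m.
1° of latitude spans 3600 × 30.92 = 111312 m, so Δφ = 515.47 / 111312 × 3600 = 16.671″.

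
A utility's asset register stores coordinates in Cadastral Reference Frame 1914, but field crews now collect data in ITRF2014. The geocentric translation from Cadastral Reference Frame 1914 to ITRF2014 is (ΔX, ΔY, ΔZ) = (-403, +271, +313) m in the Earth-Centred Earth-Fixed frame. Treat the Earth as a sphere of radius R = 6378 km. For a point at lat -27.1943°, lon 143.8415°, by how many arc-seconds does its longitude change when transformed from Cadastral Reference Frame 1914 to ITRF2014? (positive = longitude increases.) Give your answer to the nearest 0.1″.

Δλ = 0.7″

sin φ = -0.457009, cos φ = 0.889462, sin λ = 0.590021, cos λ = -0.807388.
East component: ΔE = −sin λ·ΔX + cos λ·ΔY = −(0.590021)(-403) + (-0.807388)(271) = 18.98 m.
1° of latitude spans πR/180 = 111317 m; at latitude φ, 1° of longitude spans that × cos φ = 99012.3 m, so Δλ = 18.98 / 99012.3 × 3600 = 0.690″.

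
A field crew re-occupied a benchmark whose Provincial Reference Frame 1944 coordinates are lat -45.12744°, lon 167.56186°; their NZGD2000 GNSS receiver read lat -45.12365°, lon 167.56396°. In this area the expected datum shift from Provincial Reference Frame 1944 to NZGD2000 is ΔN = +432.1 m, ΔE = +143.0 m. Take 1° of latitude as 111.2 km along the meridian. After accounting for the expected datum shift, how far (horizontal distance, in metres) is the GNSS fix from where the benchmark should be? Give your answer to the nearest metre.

Observed coordinate differences: Δφ = +0.00379°, Δλ = +0.00210°.
Converting to metres (1° lat = 111200 m, cos φ = 0.705532): observed ΔN = 421.4 m, observed ΔE = 164.8 m.
Subtracting the expected shift leaves a residual of 421.4 − (432.1) = -10.7 m north and 164.8 − (143.0) = 21.8 m east.
Residual distance = √((-10.7)² + 21.8²) = 24.2 m.

24 m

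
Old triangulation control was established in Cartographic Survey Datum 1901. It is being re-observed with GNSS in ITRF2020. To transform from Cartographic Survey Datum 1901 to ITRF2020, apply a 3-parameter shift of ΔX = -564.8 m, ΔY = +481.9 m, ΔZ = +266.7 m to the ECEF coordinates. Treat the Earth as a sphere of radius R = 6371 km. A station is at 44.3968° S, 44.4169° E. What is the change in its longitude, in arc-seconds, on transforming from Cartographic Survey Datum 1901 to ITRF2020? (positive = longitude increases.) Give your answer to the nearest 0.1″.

sin φ = -0.699623, cos φ = 0.714512, sin λ = 0.699874, cos λ = 0.714266.
East component: ΔE = −sin λ·ΔX + cos λ·ΔY = −(0.699874)(-564.8) + (0.714266)(481.9) = 739.49 m.
1° of latitude spans πR/180 = 111195 m; at latitude φ, 1° of longitude spans that × cos φ = 79450.1 m, so Δλ = 739.49 / 79450.1 × 3600 = 33.508″.

Δλ = 33.5″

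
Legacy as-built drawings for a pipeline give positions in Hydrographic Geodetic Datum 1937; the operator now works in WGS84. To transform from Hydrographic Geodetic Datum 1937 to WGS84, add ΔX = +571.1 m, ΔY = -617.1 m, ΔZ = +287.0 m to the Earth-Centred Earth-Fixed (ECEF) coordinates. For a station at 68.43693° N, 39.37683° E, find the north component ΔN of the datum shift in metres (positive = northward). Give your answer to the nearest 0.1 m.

The local north axis is (−sin φ cos λ, −sin φ sin λ, cos φ), giving ΔN = -410.559 + 364.100 + 105.480 = 59.02 m.

ΔN = 59.0 m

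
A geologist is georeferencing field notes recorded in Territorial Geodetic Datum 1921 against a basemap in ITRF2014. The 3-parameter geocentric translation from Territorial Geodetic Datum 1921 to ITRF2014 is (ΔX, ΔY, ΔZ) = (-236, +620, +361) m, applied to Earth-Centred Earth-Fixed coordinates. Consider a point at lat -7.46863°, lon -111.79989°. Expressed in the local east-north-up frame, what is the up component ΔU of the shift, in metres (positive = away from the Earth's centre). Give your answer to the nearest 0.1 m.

The local up (radial) axis is (cos φ cos λ, cos φ sin λ, sin φ), giving ΔU = 86.899 − 570.778 − 46.924 = -530.80 m.

ΔU = -530.8 m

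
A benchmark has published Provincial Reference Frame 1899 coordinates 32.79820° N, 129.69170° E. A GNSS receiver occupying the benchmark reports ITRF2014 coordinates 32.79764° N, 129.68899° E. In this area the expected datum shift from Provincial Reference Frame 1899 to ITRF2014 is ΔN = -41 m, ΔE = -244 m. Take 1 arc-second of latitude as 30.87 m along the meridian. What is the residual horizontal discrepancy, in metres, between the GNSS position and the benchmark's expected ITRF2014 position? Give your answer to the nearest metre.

Observed coordinate differences: Δφ = -0.00056°, Δλ = -0.00271°.
Converting to metres (1° lat = 111132 m, cos φ = 0.840584): observed ΔN = -62.2 m, observed ΔE = -253.2 m.
Subtracting the expected shift leaves a residual of -62.2 − (-41) = -21.2 m north and -253.2 − (-244) = -9.2 m east.
Residual distance = √((-21.2)² + (-9.2)²) = 23.1 m.

23 m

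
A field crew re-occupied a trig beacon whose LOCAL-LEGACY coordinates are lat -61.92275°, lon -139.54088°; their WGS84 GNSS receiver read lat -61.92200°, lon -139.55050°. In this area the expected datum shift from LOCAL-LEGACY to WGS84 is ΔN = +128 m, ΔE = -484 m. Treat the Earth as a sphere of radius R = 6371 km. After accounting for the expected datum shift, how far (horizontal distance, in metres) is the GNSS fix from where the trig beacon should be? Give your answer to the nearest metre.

Observed coordinate differences: Δφ = +0.00075°, Δλ = -0.00962°.
Converting to metres (1° lat = 111195 m, cos φ = 0.470662): observed ΔN = 83.4 m, observed ΔE = -503.5 m.
Subtracting the expected shift leaves a residual of 83.4 − (128) = -44.6 m north and -503.5 − (-484) = -19.5 m east.
Residual distance = √((-44.6)² + (-19.5)²) = 48.7 m.

49 m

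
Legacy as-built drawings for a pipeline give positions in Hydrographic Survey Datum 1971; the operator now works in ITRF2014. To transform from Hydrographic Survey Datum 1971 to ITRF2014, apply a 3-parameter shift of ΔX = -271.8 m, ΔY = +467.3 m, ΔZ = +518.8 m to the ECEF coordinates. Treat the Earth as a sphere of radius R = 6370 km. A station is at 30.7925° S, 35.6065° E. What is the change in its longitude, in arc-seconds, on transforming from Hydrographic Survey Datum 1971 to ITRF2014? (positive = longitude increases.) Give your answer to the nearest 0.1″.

Δλ = 20.3″

sin φ = -0.511930, cos φ = 0.859027, sin λ = 0.582215, cos λ = 0.813035.
East component: ΔE = −sin λ·ΔX + cos λ·ΔY = −(0.582215)(-271.8) + (0.813035)(467.3) = 538.18 m.
1° of latitude spans πR/180 = 111177 m; at latitude φ, 1° of longitude spans that × cos φ = 95504.4 m, so Δλ = 538.18 / 95504.4 × 3600 = 20.286″.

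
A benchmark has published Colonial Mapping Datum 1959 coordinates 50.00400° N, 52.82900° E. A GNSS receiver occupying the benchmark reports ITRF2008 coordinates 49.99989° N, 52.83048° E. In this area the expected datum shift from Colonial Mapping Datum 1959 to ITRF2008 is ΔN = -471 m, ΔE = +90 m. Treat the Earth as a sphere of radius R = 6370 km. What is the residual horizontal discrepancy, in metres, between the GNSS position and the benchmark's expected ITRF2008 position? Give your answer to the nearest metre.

Observed coordinate differences: Δφ = -0.00411°, Δλ = +0.00148°.
Converting to metres (1° lat = 111177 m, cos φ = 0.642734): observed ΔN = -456.9 m, observed ΔE = 105.8 m.
Subtracting the expected shift leaves a residual of -456.9 − (-471) = 14.1 m north and 105.8 − (90) = 15.8 m east.
Residual distance = √(14.1² + 15.8²) = 21.1 m.

21 m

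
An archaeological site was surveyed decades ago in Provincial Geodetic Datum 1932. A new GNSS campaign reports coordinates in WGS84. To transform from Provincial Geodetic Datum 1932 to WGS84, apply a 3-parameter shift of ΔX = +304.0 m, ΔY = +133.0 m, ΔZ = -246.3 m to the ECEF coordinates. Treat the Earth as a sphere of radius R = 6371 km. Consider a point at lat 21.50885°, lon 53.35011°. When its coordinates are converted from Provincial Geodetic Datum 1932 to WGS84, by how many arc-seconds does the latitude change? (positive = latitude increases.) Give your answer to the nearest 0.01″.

Δφ = -10.84″

sin φ = 0.366645, cos φ = 0.930361, sin λ = 0.802298, cos λ = 0.596924.
North component: ΔN = −sin φ cos λ·ΔX − sin φ sin λ·ΔY + cos φ·ΔZ = −(0.366645)(0.596924)(304.0) − (0.366645)(0.802298)(133.0) + (0.930361)(-246.3) = -334.80 m.
1° of latitude spans πR/180 = 111195 m, so Δφ = -334.80 / 111195 × 3600 = -10.839″.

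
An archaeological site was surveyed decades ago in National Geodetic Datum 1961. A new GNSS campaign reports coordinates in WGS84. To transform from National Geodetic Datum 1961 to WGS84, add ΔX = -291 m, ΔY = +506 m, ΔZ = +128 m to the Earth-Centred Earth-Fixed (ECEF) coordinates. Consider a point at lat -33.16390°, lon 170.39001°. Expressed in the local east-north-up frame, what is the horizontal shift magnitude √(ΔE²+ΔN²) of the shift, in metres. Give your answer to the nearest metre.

547 m

At φ = -33.16390°, λ = 170.39001°: sin φ = -0.547036, cos φ = 0.837109, sin λ = 0.166941, cos λ = -0.985967.
ΔE = −sin λ·ΔX + cos λ·ΔY = −(0.166941)·(-291) + (-0.985967)·(506) = -450.32 m.
ΔN = −sin φ cos λ·ΔX − sin φ sin λ·ΔY + cos φ·ΔZ = −(-0.547036)(-0.985967)(-291) − (-0.547036)(0.166941)(506) + (0.837109)(128) = 310.31 m.
Horizontal magnitude = √(ΔE² + ΔN²) = √((-450.32)² + 310.31²) = 546.88 m.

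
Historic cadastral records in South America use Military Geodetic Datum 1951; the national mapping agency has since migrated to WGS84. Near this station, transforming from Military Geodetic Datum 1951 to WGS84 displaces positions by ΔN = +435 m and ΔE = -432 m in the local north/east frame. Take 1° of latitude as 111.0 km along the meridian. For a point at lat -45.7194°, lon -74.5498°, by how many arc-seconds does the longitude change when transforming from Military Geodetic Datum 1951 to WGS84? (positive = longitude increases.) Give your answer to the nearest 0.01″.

At latitude -45.7194°, cos φ = 0.698173.
1° of longitude at this latitude = 111.0 × cos φ = 77.50 km, so Δλ = -432.0 / 77497.2 = -0.0055744° = -20.068″.

Δλ = -20.07″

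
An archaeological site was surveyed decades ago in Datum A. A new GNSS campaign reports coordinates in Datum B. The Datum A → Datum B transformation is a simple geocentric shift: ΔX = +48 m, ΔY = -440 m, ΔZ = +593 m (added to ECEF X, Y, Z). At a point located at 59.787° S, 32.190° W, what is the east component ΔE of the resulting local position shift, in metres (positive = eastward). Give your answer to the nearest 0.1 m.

At φ = -59.787°, λ = -32.190°: sin φ = -0.864161, cos φ = 0.503216, sin λ = -0.532729, cos λ = 0.846286.
ΔE = −sin λ·ΔX + cos λ·ΔY = −(-0.532729)·(48) + (0.846286)·(-440) = -346.79 m.

ΔE = -346.8 m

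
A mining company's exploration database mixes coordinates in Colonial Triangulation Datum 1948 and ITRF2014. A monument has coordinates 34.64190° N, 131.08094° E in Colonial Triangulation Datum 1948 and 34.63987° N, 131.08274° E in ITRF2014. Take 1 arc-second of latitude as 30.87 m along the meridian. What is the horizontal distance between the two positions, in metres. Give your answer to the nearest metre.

Δφ = 34.63987° − 34.64190° = -0.00203°; Δλ = 131.08274° − 131.08094° = +0.00180°.
1° of latitude = 3600 × 30.87 = 111132 m.
ΔN = Δφ × 111132 = -225.6 m; ΔE = Δλ × 111132 × cos(34.64190°) = +0.00180 × 111132 × 0.822721 = 164.6 m.
Distance = √(ΔE² + ΔN²) = √(164.6² + (-225.6)²) = 279.2 m.

279 m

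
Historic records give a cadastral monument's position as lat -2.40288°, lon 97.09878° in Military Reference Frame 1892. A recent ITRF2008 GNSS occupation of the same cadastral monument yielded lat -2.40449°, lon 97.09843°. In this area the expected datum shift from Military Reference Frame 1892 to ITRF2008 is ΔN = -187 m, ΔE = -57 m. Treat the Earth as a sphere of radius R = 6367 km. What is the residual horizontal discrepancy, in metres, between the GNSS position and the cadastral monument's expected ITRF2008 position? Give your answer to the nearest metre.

Observed coordinate differences: Δφ = -0.00161°, Δλ = -0.00035°.
Converting to metres (1° lat = 111125 m, cos φ = 0.999121): observed ΔN = -178.9 m, observed ΔE = -38.9 m.
Subtracting the expected shift leaves a residual of -178.9 − (-187) = 8.1 m north and -38.9 − (-57) = 18.1 m east.
Residual distance = √(8.1² + 18.1²) = 19.9 m.

20 m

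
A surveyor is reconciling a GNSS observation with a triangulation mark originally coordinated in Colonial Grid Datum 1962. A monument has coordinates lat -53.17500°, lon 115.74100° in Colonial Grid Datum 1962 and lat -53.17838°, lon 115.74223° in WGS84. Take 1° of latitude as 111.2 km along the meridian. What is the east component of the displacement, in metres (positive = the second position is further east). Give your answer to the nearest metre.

ΔE = 82 m

Δφ = -53.17838° − -53.17500° = -0.00338°; Δλ = 115.74223° − 115.74100° = +0.00123°.
ΔN = Δφ × 111200 = -375.9 m; ΔE = Δλ × 111200 × cos(-53.17500°) = +0.00123 × 111200 × 0.599373 = 82.0 m.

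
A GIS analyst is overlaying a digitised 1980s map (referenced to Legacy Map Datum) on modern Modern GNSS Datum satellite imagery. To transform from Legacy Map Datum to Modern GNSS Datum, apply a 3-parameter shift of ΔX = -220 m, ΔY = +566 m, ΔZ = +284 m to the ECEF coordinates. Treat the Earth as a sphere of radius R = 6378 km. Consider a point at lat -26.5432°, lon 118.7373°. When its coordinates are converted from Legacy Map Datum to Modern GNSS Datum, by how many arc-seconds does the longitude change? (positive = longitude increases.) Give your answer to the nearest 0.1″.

sin φ = -0.446872, cos φ = 0.894598, sin λ = 0.876833, cos λ = -0.480794.
East component: ΔE = −sin λ·ΔX + cos λ·ΔY = −(0.876833)(-220) + (-0.480794)(566) = -79.23 m.
1° of latitude spans πR/180 = 111317 m; at latitude φ, 1° of longitude spans that × cos φ = 99584.0 m, so Δλ = -79.23 / 99584.0 × 3600 = -2.864″.

Δλ = -2.9″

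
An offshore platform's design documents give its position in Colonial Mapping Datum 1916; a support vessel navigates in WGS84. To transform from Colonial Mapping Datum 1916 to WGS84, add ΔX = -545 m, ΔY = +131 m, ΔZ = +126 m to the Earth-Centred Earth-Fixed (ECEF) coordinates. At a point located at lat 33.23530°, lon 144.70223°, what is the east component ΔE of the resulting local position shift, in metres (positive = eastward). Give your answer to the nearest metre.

ΔE = 208 m

At φ = 33.23530°, λ = 144.70223°: sin φ = 0.548079, cos φ = 0.836427, sin λ = 0.577826, cos λ = -0.816160.
ΔE = −sin λ·ΔX + cos λ·ΔY = −(0.577826)·(-545) + (-0.816160)·(131) = 208.00 m.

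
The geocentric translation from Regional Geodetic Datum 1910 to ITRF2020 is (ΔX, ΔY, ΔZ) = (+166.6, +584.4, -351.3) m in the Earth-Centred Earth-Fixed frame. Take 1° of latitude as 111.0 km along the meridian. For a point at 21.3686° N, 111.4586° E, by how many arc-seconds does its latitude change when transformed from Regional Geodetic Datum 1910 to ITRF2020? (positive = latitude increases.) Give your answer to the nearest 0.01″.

Δφ = -16.32″

sin φ = 0.364366, cos φ = 0.931256, sin λ = 0.930682, cos λ = -0.365829.
North component: ΔN = −sin φ cos λ·ΔX − sin φ sin λ·ΔY + cos φ·ΔZ = −(0.364366)(-0.365829)(166.6) − (0.364366)(0.930682)(584.4) + (0.931256)(-351.3) = -503.12 m.
1° of latitude spans 111000 m, so Δφ = -503.12 / 111000 × 3600 = -16.317″.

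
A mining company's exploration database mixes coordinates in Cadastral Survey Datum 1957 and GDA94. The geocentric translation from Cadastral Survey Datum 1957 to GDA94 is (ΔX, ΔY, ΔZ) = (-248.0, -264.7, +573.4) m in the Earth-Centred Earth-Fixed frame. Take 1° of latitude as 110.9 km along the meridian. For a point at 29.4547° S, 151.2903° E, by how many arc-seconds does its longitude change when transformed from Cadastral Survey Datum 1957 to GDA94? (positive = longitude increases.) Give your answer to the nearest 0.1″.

Δλ = 13.1″

sin φ = -0.491735, cos φ = 0.870745, sin λ = 0.480372, cos λ = -0.877065.
East component: ΔE = −sin λ·ΔX + cos λ·ΔY = −(0.480372)(-248.0) + (-0.877065)(-264.7) = 351.29 m.
1° of latitude spans 110900 m; at latitude φ, 1° of longitude spans that × cos φ = 96565.6 m, so Δλ = 351.29 / 96565.6 × 3600 = 13.096″.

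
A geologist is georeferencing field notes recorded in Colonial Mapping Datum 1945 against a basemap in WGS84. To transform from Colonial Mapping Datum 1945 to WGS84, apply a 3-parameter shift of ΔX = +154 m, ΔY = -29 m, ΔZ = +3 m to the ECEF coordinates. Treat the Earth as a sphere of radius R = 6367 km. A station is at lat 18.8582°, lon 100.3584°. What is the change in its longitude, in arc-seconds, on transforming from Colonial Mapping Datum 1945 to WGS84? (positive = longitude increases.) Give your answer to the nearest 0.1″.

sin φ = 0.323227, cos φ = 0.946321, sin λ = 0.983702, cos λ = -0.179805.
East component: ΔE = −sin λ·ΔX + cos λ·ΔY = −(0.983702)(154) + (-0.179805)(-29) = -146.28 m.
1° of latitude spans πR/180 = 111125 m; at latitude φ, 1° of longitude spans that × cos φ = 105160.1 m, so Δλ = -146.28 / 105160.1 × 3600 = -5.008″.

Δλ = -5.0″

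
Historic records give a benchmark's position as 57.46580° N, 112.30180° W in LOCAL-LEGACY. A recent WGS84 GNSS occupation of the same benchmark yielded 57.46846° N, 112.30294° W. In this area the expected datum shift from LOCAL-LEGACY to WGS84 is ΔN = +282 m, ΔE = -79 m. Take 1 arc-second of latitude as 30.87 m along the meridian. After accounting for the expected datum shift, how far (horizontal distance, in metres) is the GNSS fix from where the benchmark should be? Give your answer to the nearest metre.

17 m

Observed coordinate differences: Δφ = +0.00266°, Δλ = -0.00114°.
Converting to metres (1° lat = 111132 m, cos φ = 0.537803): observed ΔN = 295.6 m, observed ΔE = -68.1 m.
Subtracting the expected shift leaves a residual of 295.6 − (282) = 13.6 m north and -68.1 − (-79) = 10.9 m east.
Residual distance = √(13.6² + 10.9²) = 17.4 m.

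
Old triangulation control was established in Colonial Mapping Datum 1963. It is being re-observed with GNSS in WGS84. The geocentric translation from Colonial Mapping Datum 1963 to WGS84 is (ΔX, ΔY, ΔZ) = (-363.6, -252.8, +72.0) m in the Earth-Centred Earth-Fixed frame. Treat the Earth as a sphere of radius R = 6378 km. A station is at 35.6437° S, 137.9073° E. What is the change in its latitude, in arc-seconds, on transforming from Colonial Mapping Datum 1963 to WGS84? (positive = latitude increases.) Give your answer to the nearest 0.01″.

sin φ = -0.582743, cos φ = 0.812657, sin λ = 0.670332, cos λ = -0.742061.
North component: ΔN = −sin φ cos λ·ΔX − sin φ sin λ·ΔY + cos φ·ΔZ = −(-0.582743)(-0.742061)(-363.6) − (-0.582743)(0.670332)(-252.8) + (0.812657)(72.0) = 116.99 m.
1° of latitude spans πR/180 = 111317 m, so Δφ = 116.99 / 111317 × 3600 = 3.784″.

Δφ = 3.78″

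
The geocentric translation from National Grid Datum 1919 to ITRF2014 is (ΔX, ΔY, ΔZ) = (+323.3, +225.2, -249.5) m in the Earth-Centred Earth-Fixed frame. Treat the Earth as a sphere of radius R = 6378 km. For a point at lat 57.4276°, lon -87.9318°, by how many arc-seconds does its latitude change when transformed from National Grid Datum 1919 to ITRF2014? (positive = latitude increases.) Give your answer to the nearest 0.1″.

sin φ = 0.842712, cos φ = 0.538365, sin λ = -0.999349, cos λ = 0.036089.
North component: ΔN = −sin φ cos λ·ΔX − sin φ sin λ·ΔY + cos φ·ΔZ = −(0.842712)(0.036089)(323.3) − (0.842712)(-0.999349)(225.2) + (0.538365)(-249.5) = 45.50 m.
1° of latitude spans πR/180 = 111317 m, so Δφ = 45.50 / 111317 × 3600 = 1.471″.

Δφ = 1.5″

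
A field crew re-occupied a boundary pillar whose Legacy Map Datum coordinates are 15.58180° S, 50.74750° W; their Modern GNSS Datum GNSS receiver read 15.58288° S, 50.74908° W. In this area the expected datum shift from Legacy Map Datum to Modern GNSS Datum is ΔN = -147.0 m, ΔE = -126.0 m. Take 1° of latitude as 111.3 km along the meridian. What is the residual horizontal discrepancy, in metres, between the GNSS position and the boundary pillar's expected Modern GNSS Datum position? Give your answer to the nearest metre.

Observed coordinate differences: Δφ = -0.00108°, Δλ = -0.00158°.
Converting to metres (1° lat = 111300 m, cos φ = 0.963248): observed ΔN = -120.2 m, observed ΔE = -169.4 m.
Subtracting the expected shift leaves a residual of -120.2 − (-147.0) = 26.8 m north and -169.4 − (-126.0) = -43.4 m east.
Residual distance = √(26.8² + (-43.4)²) = 51.0 m.

51 m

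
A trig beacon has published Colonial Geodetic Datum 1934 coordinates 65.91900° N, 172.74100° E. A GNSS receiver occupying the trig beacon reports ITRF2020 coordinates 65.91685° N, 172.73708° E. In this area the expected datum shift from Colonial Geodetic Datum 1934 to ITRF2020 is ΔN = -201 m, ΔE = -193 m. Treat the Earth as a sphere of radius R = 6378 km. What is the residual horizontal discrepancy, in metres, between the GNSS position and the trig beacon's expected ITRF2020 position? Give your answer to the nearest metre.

41 m

Observed coordinate differences: Δφ = -0.00215°, Δλ = -0.00392°.
Converting to metres (1° lat = 111317 m, cos φ = 0.408028): observed ΔN = -239.3 m, observed ΔE = -178.0 m.
Subtracting the expected shift leaves a residual of -239.3 − (-201) = -38.3 m north and -178.0 − (-193) = 15.0 m east.
Residual distance = √((-38.3)² + 15.0²) = 41.1 m.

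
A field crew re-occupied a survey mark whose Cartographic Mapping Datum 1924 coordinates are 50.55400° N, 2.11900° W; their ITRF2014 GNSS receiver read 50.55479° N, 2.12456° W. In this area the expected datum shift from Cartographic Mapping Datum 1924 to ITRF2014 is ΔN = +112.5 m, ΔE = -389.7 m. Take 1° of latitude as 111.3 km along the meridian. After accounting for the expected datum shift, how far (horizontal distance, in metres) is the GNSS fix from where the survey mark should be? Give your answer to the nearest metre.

Observed coordinate differences: Δφ = +0.00079°, Δλ = -0.00556°.
Converting to metres (1° lat = 111300 m, cos φ = 0.635351): observed ΔN = 87.9 m, observed ΔE = -393.2 m.
Subtracting the expected shift leaves a residual of 87.9 − (112.5) = -24.6 m north and -393.2 − (-389.7) = -3.5 m east.
Residual distance = √((-24.6)² + (-3.5)²) = 24.8 m.

25 m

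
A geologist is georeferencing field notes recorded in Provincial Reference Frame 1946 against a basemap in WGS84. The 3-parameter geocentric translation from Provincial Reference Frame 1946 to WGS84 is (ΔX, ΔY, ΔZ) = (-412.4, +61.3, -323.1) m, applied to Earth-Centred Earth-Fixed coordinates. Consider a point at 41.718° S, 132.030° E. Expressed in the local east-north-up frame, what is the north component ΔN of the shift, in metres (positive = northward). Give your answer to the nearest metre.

ΔN = -27 m

At φ = -41.718°, λ = 132.030°: sin φ = -0.665465, cos φ = 0.746429, sin λ = 0.742794, cos λ = -0.669520.
ΔN = −sin φ cos λ·ΔX − sin φ sin λ·ΔY + cos φ·ΔZ = −(-0.665465)(-0.669520)(-412.4) − (-0.665465)(0.742794)(61.3) + (0.746429)(-323.1) = -27.13 m.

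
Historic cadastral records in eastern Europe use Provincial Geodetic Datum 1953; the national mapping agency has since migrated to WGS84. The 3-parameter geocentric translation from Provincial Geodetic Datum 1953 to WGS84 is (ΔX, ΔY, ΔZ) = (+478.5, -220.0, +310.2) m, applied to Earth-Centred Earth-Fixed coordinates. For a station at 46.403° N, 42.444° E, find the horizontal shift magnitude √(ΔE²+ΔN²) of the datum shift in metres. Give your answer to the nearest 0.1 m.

At φ = 46.403°, λ = 42.444°: sin φ = 0.724208, cos φ = 0.689582, sin λ = 0.674869, cos λ = 0.737937.
ΔE = −sin λ·ΔX + cos λ·ΔY = −(0.674869)·(478.5) + (0.737937)·(-220.0) = -485.27 m.
ΔN = −sin φ cos λ·ΔX − sin φ sin λ·ΔY + cos φ·ΔZ = −(0.724208)(0.737937)(478.5) − (0.724208)(0.674869)(-220.0) + (0.689582)(310.2) = 65.71 m.
Horizontal magnitude = √(ΔE² + ΔN²) = √((-485.27)² + 65.71²) = 489.70 m.

489.7 m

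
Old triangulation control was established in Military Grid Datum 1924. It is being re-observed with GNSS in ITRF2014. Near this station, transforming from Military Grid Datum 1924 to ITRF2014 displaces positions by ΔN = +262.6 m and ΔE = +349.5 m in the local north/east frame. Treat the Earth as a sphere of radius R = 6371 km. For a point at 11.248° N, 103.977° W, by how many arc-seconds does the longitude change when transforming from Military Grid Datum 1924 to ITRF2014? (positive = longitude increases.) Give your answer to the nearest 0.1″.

At latitude 11.248°, cos φ = 0.980792.
One radian of longitude at latitude φ spans R cos φ, so Δλ = ΔE / (R cos φ) = 349.5 / (6371000 × 0.980792) = 5.5932e-05 rad = 11.537″.

Δλ = 11.5″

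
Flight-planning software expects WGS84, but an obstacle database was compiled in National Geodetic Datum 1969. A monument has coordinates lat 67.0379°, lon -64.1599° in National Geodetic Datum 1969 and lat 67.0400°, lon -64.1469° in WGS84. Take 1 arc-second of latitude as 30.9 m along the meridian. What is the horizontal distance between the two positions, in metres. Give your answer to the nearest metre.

Δφ = 67.0400° − 67.0379° = +0.0021°; Δλ = -64.1469° − -64.1599° = +0.0130°.
1° of latitude = 3600 × 30.90 = 111240 m.
ΔN = Δφ × 111240 = 233.6 m; ΔE = Δλ × 111240 × cos(67.0379°) = +0.0130 × 111240 × 0.390122 = 564.2 m.
Distance = √(ΔE² + ΔN²) = √(564.2² + 233.6²) = 610.6 m.

611 m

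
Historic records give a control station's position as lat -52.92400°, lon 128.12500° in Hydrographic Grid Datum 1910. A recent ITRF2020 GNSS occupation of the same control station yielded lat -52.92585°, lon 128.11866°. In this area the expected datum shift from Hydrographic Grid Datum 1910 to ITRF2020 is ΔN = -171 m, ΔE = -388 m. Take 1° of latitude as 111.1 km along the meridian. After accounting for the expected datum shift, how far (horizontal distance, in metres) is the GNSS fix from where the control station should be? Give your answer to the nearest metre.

50 m

Observed coordinate differences: Δφ = -0.00185°, Δλ = -0.00634°.
Converting to metres (1° lat = 111100 m, cos φ = 0.602874): observed ΔN = -205.5 m, observed ΔE = -424.6 m.
Subtracting the expected shift leaves a residual of -205.5 − (-171) = -34.5 m north and -424.6 − (-388) = -36.6 m east.
Residual distance = √((-34.5)² + (-36.6)²) = 50.4 m.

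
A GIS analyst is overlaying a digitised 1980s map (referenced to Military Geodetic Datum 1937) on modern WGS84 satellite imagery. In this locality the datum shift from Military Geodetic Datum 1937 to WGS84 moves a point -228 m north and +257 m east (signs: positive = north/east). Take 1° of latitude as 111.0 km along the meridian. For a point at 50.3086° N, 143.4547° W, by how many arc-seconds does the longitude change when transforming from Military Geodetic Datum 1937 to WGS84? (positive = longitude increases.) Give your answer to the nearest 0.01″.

Δλ = 13.05″

At latitude 50.3086°, cos φ = 0.638652.
1° of longitude at this latitude = 111.0 × cos φ = 70.89 km, so Δλ = 257.0 / 70890.4 = 0.0036253° = 13.051″.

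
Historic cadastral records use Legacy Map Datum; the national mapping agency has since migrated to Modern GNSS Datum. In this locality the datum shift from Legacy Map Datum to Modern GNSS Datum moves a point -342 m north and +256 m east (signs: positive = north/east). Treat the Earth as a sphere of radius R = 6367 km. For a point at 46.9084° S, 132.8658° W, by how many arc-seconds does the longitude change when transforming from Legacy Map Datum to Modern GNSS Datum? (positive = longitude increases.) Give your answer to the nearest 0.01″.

Δλ = 12.14″

At latitude -46.9084°, cos φ = 0.683167.
One radian of longitude at latitude φ spans R cos φ, so Δλ = ΔE / (R cos φ) = 256.0 / (6367000 × 0.683167) = 5.8854e-05 rad = 12.140″.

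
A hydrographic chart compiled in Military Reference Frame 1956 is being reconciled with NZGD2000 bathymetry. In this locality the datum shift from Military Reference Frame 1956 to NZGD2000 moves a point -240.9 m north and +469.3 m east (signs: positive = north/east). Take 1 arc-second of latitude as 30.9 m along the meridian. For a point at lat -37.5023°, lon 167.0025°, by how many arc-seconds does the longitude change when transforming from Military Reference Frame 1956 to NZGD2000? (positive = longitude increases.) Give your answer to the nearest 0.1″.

Δλ = 19.1″

At latitude -37.5023°, cos φ = 0.793329.
1″ of longitude at this latitude = 30.90 × cos φ = 24.5139 m, so Δλ = 469.3 / 24.5139 = 19.144″.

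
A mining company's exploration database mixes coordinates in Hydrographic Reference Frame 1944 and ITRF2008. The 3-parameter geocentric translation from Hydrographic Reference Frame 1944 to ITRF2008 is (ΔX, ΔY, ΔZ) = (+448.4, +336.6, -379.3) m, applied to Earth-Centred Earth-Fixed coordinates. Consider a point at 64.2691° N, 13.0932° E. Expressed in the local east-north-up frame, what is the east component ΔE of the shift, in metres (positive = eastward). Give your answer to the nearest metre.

The local east axis at (φ, λ) is (−sin λ, cos λ, 0), so ΔE = −sin(13.0932°)·448.4 + cos(13.0932°)·336.6 = 226.27 m.

ΔE = 226 m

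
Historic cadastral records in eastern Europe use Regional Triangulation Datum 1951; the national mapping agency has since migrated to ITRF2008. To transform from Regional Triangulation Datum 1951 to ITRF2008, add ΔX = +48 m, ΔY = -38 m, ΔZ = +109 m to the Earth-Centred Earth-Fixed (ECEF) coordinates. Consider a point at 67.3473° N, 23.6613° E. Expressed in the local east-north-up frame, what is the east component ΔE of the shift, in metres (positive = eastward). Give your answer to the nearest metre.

ΔE = -54 m

The local east axis at (φ, λ) is (−sin λ, cos λ, 0), so ΔE = −sin(23.6613°)·48 + cos(23.6613°)·(-38) = -54.07 m.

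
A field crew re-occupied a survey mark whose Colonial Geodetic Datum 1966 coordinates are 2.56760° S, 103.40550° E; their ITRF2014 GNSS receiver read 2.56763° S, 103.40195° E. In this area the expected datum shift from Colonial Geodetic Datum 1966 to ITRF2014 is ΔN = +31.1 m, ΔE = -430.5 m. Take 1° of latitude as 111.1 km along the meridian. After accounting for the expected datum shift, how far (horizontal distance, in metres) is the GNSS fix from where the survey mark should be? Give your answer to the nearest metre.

50 m

Observed coordinate differences: Δφ = -0.00003°, Δλ = -0.00355°.
Converting to metres (1° lat = 111100 m, cos φ = 0.998996): observed ΔN = -3.3 m, observed ΔE = -394.0 m.
Subtracting the expected shift leaves a residual of -3.3 − (31.1) = -34.4 m north and -394.0 − (-430.5) = 36.5 m east.
Residual distance = √((-34.4)² + 36.5²) = 50.2 m.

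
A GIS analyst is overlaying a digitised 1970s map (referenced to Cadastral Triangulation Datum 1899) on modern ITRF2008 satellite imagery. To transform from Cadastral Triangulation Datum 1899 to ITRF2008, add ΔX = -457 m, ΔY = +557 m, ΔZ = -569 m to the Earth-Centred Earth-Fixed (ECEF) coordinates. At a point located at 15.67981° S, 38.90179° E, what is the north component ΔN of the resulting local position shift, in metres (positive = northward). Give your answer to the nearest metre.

At φ = -15.67981°, λ = 38.90179°: sin φ = -0.270261, cos φ = 0.962787, sin λ = 0.627987, cos λ = 0.778224.
ΔN = −sin φ cos λ·ΔX − sin φ sin λ·ΔY + cos φ·ΔZ = −(-0.270261)(0.778224)(-457) − (-0.270261)(0.627987)(557) + (0.962787)(-569) = -549.41 m.

ΔN = -549 m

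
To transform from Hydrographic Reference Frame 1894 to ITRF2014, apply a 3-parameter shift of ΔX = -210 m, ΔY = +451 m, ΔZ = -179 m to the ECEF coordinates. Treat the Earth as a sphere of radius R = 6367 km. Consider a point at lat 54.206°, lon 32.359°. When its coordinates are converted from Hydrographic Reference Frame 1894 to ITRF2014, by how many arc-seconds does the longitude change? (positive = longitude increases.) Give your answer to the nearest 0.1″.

Δλ = 27.3″

sin φ = 0.811125, cos φ = 0.584873, sin λ = 0.535222, cos λ = 0.844711.
East component: ΔE = −sin λ·ΔX + cos λ·ΔY = −(0.535222)(-210) + (0.844711)(451) = 493.36 m.
1° of latitude spans πR/180 = 111125 m; at latitude φ, 1° of longitude spans that × cos φ = 64994.0 m, so Δλ = 493.36 / 64994.0 × 3600 = 27.327″.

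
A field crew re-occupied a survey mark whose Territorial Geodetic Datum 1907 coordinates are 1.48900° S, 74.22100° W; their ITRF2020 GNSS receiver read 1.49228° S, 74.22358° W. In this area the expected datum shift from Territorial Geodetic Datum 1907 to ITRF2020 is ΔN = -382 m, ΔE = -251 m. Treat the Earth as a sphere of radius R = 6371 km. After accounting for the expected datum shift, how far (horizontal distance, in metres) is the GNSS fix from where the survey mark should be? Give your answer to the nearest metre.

40 m

Observed coordinate differences: Δφ = -0.00328°, Δλ = -0.00258°.
Converting to metres (1° lat = 111195 m, cos φ = 0.999662): observed ΔN = -364.7 m, observed ΔE = -286.8 m.
Subtracting the expected shift leaves a residual of -364.7 − (-382) = 17.3 m north and -286.8 − (-251) = -35.8 m east.
Residual distance = √(17.3² + (-35.8)²) = 39.7 m.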